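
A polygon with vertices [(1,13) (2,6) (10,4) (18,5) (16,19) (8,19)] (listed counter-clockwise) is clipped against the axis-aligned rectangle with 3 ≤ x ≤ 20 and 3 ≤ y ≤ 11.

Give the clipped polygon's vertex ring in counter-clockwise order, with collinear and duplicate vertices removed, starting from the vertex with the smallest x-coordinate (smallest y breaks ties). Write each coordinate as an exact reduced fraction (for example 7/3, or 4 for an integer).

Clipped polygon: [(3,23/4) (10,4) (18,5) (120/7,11) (3,11)]

1. After x ≥ 3: [(3,103/7) (3,23/4) (10,4) (18,5) (16,19) (8,19)]
2. After x ≤ 20: [(3,103/7) (3,23/4) (10,4) (18,5) (16,19) (8,19)]
3. After y ≥ 3: [(3,103/7) (3,23/4) (10,4) (18,5) (16,19) (8,19)]
4. After y ≤ 11: [(3,11) (3,23/4) (10,4) (18,5) (120/7,11)]
5. Canonical ring: [(3,23/4) (10,4) (18,5) (120/7,11) (3,11)]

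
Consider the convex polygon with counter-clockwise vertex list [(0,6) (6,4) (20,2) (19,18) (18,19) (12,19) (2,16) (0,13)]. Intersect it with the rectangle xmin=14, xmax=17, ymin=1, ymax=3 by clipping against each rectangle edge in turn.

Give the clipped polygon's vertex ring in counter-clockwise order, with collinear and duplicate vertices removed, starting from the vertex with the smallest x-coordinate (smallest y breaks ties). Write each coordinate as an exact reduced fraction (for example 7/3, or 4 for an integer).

Clipped polygon: [(14,20/7) (17,17/7) (17,3) (14,3)]

1. After x ≥ 14: [(14,20/7) (20,2) (19,18) (18,19) (14,19)]
2. After x ≤ 17: [(14,20/7) (17,17/7) (17,19) (14,19)]
3. After y ≥ 1: [(14,20/7) (17,17/7) (17,19) (14,19)]
4. After y ≤ 3: [(14,3) (14,20/7) (17,17/7) (17,3)]
5. Canonical ring: [(14,20/7) (17,17/7) (17,3) (14,3)]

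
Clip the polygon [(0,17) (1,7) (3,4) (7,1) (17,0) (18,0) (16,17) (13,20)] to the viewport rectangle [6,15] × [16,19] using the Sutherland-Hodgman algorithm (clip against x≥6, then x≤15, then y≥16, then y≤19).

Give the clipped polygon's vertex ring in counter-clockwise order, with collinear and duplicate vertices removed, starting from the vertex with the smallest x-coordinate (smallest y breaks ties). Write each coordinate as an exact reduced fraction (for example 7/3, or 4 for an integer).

Clipped polygon: [(6,16) (15,16) (15,18) (14,19) (26/3,19) (6,239/13)]

1. After x ≥ 6: [(6,239/13) (6,7/4) (7,1) (17,0) (18,0) (16,17) (13,20)]
2. After x ≤ 15: [(6,239/13) (6,7/4) (7,1) (15,1/5) (15,18) (13,20)]
3. After y ≥ 16: [(6,239/13) (6,16) (15,16) (15,18) (13,20)]
4. After y ≤ 19: [(26/3,19) (6,239/13) (6,16) (15,16) (15,18) (14,19)]
5. Canonical ring: [(6,16) (15,16) (15,18) (14,19) (26/3,19) (6,239/13)]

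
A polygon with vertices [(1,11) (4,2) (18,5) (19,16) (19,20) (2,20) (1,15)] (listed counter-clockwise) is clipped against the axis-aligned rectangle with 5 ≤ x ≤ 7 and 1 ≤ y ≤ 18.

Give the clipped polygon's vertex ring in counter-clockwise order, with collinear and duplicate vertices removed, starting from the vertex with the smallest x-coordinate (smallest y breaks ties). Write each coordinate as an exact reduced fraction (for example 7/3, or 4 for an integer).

Clipped polygon: [(5,31/14) (7,37/14) (7,18) (5,18)]

1. After x ≥ 5: [(5,31/14) (18,5) (19,16) (19,20) (5,20)]
2. After x ≤ 7: [(5,31/14) (7,37/14) (7,20) (5,20)]
3. After y ≥ 1: [(5,31/14) (7,37/14) (7,20) (5,20)]
4. After y ≤ 18: [(5,18) (5,31/14) (7,37/14) (7,18)]
5. Canonical ring: [(5,31/14) (7,37/14) (7,18) (5,18)]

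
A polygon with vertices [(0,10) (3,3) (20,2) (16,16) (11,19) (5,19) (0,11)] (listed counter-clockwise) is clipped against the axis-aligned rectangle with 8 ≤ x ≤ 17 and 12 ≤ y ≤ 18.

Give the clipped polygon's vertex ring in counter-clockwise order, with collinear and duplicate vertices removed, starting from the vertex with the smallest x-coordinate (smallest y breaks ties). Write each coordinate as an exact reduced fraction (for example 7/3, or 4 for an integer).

1. After x ≥ 8: [(8,46/17) (20,2) (16,16) (11,19) (8,19)]
2. After x ≤ 17: [(8,46/17) (17,37/17) (17,25/2) (16,16) (11,19) (8,19)]
3. After y ≥ 12: [(8,12) (17,12) (17,25/2) (16,16) (11,19) (8,19)]
4. After y ≤ 18: [(8,18) (8,12) (17,12) (17,25/2) (16,16) (38/3,18)]
5. Canonical ring: [(8,12) (17,12) (17,25/2) (16,16) (38/3,18) (8,18)]

Clipped polygon: [(8,12) (17,12) (17,25/2) (16,16) (38/3,18) (8,18)]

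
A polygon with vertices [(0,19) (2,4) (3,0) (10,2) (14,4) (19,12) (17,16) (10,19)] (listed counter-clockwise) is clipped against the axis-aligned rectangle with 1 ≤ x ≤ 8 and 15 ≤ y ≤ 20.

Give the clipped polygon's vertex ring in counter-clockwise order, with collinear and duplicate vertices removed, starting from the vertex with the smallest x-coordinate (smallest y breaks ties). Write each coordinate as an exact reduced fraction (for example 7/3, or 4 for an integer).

1. After x ≥ 1: [(1,19) (1,23/2) (2,4) (3,0) (10,2) (14,4) (19,12) (17,16) (10,19)]
2. After x ≤ 8: [(8,19) (1,19) (1,23/2) (2,4) (3,0) (8,10/7)]
3. After y ≥ 15: [(8,15) (8,19) (1,19) (1,15)]
4. After y ≤ 20: [(8,15) (8,19) (1,19) (1,15)]
5. Canonical ring: [(1,15) (8,15) (8,19) (1,19)]

Clipped polygon: [(1,15) (8,15) (8,19) (1,19)]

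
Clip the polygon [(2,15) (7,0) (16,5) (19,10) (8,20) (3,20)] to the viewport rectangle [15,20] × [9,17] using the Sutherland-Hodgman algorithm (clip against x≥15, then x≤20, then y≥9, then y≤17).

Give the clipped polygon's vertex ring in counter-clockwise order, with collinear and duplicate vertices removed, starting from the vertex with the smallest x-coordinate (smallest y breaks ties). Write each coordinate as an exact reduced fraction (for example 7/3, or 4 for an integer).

1. After x ≥ 15: [(15,40/9) (16,5) (19,10) (15,150/11)]
2. After x ≤ 20: [(15,40/9) (16,5) (19,10) (15,150/11)]
3. After y ≥ 9: [(15,9) (92/5,9) (19,10) (15,150/11)]
4. After y ≤ 17: [(15,9) (92/5,9) (19,10) (15,150/11)]
5. Canonical ring: [(15,9) (92/5,9) (19,10) (15,150/11)]

Clipped polygon: [(15,9) (92/5,9) (19,10) (15,150/11)]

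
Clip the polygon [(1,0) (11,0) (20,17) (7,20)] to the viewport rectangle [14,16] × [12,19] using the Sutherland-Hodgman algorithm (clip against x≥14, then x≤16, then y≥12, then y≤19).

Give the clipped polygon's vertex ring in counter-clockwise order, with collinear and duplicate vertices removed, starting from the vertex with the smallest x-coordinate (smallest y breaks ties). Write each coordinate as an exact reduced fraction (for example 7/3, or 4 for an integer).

1. After x ≥ 14: [(14,17/3) (20,17) (14,239/13)]
2. After x ≤ 16: [(14,17/3) (16,85/9) (16,233/13) (14,239/13)]
3. After y ≥ 12: [(14,12) (16,12) (16,233/13) (14,239/13)]
4. After y ≤ 19: [(14,12) (16,12) (16,233/13) (14,239/13)]
5. Canonical ring: [(14,12) (16,12) (16,233/13) (14,239/13)]

Clipped polygon: [(14,12) (16,12) (16,233/13) (14,239/13)]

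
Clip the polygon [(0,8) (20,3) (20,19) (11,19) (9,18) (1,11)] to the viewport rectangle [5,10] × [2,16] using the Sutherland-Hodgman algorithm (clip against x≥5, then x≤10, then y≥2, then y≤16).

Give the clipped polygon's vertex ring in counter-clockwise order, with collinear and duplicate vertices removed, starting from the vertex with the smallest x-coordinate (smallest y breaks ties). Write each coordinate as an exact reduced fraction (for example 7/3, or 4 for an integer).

Clipped polygon: [(5,27/4) (10,11/2) (10,16) (47/7,16) (5,29/2)]

1. After x ≥ 5: [(5,27/4) (20,3) (20,19) (11,19) (9,18) (5,29/2)]
2. After x ≤ 10: [(5,27/4) (10,11/2) (10,37/2) (9,18) (5,29/2)]
3. After y ≥ 2: [(5,27/4) (10,11/2) (10,37/2) (9,18) (5,29/2)]
4. After y ≤ 16: [(5,27/4) (10,11/2) (10,16) (47/7,16) (5,29/2)]
5. Canonical ring: [(5,27/4) (10,11/2) (10,16) (47/7,16) (5,29/2)]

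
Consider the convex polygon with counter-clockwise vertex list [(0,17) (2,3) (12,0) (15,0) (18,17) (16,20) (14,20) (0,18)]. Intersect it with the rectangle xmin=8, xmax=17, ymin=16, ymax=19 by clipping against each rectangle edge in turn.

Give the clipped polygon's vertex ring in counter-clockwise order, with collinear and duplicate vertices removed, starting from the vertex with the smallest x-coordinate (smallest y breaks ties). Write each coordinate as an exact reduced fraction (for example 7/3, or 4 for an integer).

1. After x ≥ 8: [(8,6/5) (12,0) (15,0) (18,17) (16,20) (14,20) (8,134/7)]
2. After x ≤ 17: [(8,6/5) (12,0) (15,0) (17,34/3) (17,37/2) (16,20) (14,20) (8,134/7)]
3. After y ≥ 16: [(8,16) (17,16) (17,37/2) (16,20) (14,20) (8,134/7)]
4. After y ≤ 19: [(8,19) (8,16) (17,16) (17,37/2) (50/3,19)]
5. Canonical ring: [(8,16) (17,16) (17,37/2) (50/3,19) (8,19)]

Clipped polygon: [(8,16) (17,16) (17,37/2) (50/3,19) (8,19)]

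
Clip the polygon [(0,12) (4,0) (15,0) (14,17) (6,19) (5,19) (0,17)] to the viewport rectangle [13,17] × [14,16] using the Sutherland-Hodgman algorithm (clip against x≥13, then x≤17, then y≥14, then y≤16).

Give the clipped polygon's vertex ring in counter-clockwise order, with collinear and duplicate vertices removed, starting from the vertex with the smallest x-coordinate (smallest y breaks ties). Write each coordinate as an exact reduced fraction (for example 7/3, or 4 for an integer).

Clipped polygon: [(13,14) (241/17,14) (239/17,16) (13,16)]

1. After x ≥ 13: [(13,0) (15,0) (14,17) (13,69/4)]
2. After x ≤ 17: [(13,0) (15,0) (14,17) (13,69/4)]
3. After y ≥ 14: [(13,14) (241/17,14) (14,17) (13,69/4)]
4. After y ≤ 16: [(13,16) (13,14) (241/17,14) (239/17,16)]
5. Canonical ring: [(13,14) (241/17,14) (239/17,16) (13,16)]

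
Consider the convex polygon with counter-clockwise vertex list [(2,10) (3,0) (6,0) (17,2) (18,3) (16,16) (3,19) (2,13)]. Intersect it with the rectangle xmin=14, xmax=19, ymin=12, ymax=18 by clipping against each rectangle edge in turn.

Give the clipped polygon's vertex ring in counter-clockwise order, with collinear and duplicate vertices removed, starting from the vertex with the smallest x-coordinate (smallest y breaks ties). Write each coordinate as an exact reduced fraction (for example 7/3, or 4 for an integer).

Clipped polygon: [(14,12) (216/13,12) (16,16) (14,214/13)]

1. After x ≥ 14: [(14,16/11) (17,2) (18,3) (16,16) (14,214/13)]
2. After x ≤ 19: [(14,16/11) (17,2) (18,3) (16,16) (14,214/13)]
3. After y ≥ 12: [(14,12) (216/13,12) (16,16) (14,214/13)]
4. After y ≤ 18: [(14,12) (216/13,12) (16,16) (14,214/13)]
5. Canonical ring: [(14,12) (216/13,12) (16,16) (14,214/13)]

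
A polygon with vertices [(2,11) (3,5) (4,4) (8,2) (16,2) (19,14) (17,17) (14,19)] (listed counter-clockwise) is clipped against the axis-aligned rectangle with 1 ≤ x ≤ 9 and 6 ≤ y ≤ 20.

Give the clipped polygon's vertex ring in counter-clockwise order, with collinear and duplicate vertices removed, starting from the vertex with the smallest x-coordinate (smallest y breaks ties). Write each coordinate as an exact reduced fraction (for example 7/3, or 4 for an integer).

1. After x ≥ 1: [(2,11) (3,5) (4,4) (8,2) (16,2) (19,14) (17,17) (14,19)]
2. After x ≤ 9: [(9,47/3) (2,11) (3,5) (4,4) (8,2) (9,2)]
3. After y ≥ 6: [(9,6) (9,47/3) (2,11) (17/6,6)]
4. After y ≤ 20: [(9,6) (9,47/3) (2,11) (17/6,6)]
5. Canonical ring: [(2,11) (17/6,6) (9,6) (9,47/3)]

Clipped polygon: [(2,11) (17/6,6) (9,6) (9,47/3)]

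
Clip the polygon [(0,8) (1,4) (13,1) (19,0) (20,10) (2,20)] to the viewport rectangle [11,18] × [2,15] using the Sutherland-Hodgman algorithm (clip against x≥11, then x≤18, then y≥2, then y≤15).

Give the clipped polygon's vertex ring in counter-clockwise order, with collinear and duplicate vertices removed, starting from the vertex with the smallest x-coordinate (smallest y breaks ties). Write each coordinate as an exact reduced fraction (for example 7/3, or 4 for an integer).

Clipped polygon: [(11,2) (18,2) (18,100/9) (11,15)]

1. After x ≥ 11: [(11,3/2) (13,1) (19,0) (20,10) (11,15)]
2. After x ≤ 18: [(11,3/2) (13,1) (18,1/6) (18,100/9) (11,15)]
3. After y ≥ 2: [(11,2) (18,2) (18,100/9) (11,15)]
4. After y ≤ 15: [(11,2) (18,2) (18,100/9) (11,15)]
5. Canonical ring: [(11,2) (18,2) (18,100/9) (11,15)]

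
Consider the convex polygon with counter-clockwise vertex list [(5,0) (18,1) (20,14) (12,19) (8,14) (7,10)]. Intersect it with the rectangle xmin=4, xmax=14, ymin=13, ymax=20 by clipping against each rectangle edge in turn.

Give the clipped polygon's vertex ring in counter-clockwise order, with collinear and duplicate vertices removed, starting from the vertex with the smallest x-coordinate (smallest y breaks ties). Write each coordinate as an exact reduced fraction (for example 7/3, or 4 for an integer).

1. After x ≥ 4: [(5,0) (18,1) (20,14) (12,19) (8,14) (7,10)]
2. After x ≤ 14: [(5,0) (14,9/13) (14,71/4) (12,19) (8,14) (7,10)]
3. After y ≥ 13: [(14,13) (14,71/4) (12,19) (8,14) (31/4,13)]
4. After y ≤ 20: [(14,13) (14,71/4) (12,19) (8,14) (31/4,13)]
5. Canonical ring: [(31/4,13) (14,13) (14,71/4) (12,19) (8,14)]

Clipped polygon: [(31/4,13) (14,13) (14,71/4) (12,19) (8,14)]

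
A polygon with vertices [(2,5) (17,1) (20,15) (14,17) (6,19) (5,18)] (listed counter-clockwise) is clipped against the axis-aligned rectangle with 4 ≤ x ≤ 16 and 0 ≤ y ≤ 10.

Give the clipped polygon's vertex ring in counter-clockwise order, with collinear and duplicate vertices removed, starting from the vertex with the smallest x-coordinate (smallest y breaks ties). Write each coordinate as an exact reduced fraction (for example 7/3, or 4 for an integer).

1. After x ≥ 4: [(4,41/3) (4,67/15) (17,1) (20,15) (14,17) (6,19) (5,18)]
2. After x ≤ 16: [(4,41/3) (4,67/15) (16,19/15) (16,49/3) (14,17) (6,19) (5,18)]
3. After y ≥ 0: [(4,41/3) (4,67/15) (16,19/15) (16,49/3) (14,17) (6,19) (5,18)]
4. After y ≤ 10: [(4,10) (4,67/15) (16,19/15) (16,10)]
5. Canonical ring: [(4,67/15) (16,19/15) (16,10) (4,10)]

Clipped polygon: [(4,67/15) (16,19/15) (16,10) (4,10)]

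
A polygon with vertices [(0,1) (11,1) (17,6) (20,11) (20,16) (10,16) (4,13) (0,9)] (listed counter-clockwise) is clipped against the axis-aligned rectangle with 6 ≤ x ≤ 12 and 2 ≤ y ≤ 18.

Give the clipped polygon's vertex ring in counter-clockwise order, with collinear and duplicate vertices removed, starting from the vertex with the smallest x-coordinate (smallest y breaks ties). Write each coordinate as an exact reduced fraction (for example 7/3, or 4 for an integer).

1. After x ≥ 6: [(6,1) (11,1) (17,6) (20,11) (20,16) (10,16) (6,14)]
2. After x ≤ 12: [(6,1) (11,1) (12,11/6) (12,16) (10,16) (6,14)]
3. After y ≥ 2: [(6,2) (12,2) (12,16) (10,16) (6,14)]
4. After y ≤ 18: [(6,2) (12,2) (12,16) (10,16) (6,14)]
5. Canonical ring: [(6,2) (12,2) (12,16) (10,16) (6,14)]

Clipped polygon: [(6,2) (12,2) (12,16) (10,16) (6,14)]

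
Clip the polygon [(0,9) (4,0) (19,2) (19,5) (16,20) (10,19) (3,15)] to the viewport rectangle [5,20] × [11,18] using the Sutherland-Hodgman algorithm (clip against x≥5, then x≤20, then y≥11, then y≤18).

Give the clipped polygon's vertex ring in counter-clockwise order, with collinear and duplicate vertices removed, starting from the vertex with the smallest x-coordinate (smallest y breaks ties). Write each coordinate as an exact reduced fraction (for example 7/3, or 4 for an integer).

Clipped polygon: [(5,11) (89/5,11) (82/5,18) (33/4,18) (5,113/7)]

1. After x ≥ 5: [(5,2/15) (19,2) (19,5) (16,20) (10,19) (5,113/7)]
2. After x ≤ 20: [(5,2/15) (19,2) (19,5) (16,20) (10,19) (5,113/7)]
3. After y ≥ 11: [(5,11) (89/5,11) (16,20) (10,19) (5,113/7)]
4. After y ≤ 18: [(5,11) (89/5,11) (82/5,18) (33/4,18) (5,113/7)]
5. Canonical ring: [(5,11) (89/5,11) (82/5,18) (33/4,18) (5,113/7)]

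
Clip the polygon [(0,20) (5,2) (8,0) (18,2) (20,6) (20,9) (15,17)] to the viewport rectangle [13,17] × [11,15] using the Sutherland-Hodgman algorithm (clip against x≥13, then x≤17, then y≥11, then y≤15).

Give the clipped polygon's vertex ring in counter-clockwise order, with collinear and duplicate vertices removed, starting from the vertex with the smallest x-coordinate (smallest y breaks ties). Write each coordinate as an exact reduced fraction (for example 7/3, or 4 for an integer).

1. After x ≥ 13: [(13,87/5) (13,1) (18,2) (20,6) (20,9) (15,17)]
2. After x ≤ 17: [(13,87/5) (13,1) (17,9/5) (17,69/5) (15,17)]
3. After y ≥ 11: [(13,87/5) (13,11) (17,11) (17,69/5) (15,17)]
4. After y ≤ 15: [(13,15) (13,11) (17,11) (17,69/5) (65/4,15)]
5. Canonical ring: [(13,11) (17,11) (17,69/5) (65/4,15) (13,15)]

Clipped polygon: [(13,11) (17,11) (17,69/5) (65/4,15) (13,15)]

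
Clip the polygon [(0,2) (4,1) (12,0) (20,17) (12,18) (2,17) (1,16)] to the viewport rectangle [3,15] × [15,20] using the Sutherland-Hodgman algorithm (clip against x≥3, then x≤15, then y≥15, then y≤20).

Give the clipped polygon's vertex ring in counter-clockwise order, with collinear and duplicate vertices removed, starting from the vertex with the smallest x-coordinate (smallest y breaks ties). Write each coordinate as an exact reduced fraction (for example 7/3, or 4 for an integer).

Clipped polygon: [(3,15) (15,15) (15,141/8) (12,18) (3,171/10)]

1. After x ≥ 3: [(3,5/4) (4,1) (12,0) (20,17) (12,18) (3,171/10)]
2. After x ≤ 15: [(3,5/4) (4,1) (12,0) (15,51/8) (15,141/8) (12,18) (3,171/10)]
3. After y ≥ 15: [(3,15) (15,15) (15,141/8) (12,18) (3,171/10)]
4. After y ≤ 20: [(3,15) (15,15) (15,141/8) (12,18) (3,171/10)]
5. Canonical ring: [(3,15) (15,15) (15,141/8) (12,18) (3,171/10)]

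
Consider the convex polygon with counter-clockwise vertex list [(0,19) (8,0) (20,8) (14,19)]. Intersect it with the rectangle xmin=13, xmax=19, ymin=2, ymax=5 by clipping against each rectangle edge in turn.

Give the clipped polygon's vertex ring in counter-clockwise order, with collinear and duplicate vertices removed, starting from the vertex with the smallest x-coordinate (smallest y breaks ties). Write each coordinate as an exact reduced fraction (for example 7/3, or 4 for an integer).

Clipped polygon: [(13,10/3) (31/2,5) (13,5)]

1. After x ≥ 13: [(13,19) (13,10/3) (20,8) (14,19)]
2. After x ≤ 19: [(13,19) (13,10/3) (19,22/3) (19,59/6) (14,19)]
3. After y ≥ 2: [(13,19) (13,10/3) (19,22/3) (19,59/6) (14,19)]
4. After y ≤ 5: [(13,5) (13,10/3) (31/2,5)]
5. Canonical ring: [(13,10/3) (31/2,5) (13,5)]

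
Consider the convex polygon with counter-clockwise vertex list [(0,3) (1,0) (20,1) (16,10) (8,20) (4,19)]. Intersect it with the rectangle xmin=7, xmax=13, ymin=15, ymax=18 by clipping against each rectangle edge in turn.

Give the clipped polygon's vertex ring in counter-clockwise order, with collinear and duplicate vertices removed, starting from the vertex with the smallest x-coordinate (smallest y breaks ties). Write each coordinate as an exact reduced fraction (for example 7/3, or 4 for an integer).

Clipped polygon: [(7,15) (12,15) (48/5,18) (7,18)]

1. After x ≥ 7: [(7,6/19) (20,1) (16,10) (8,20) (7,79/4)]
2. After x ≤ 13: [(7,6/19) (13,12/19) (13,55/4) (8,20) (7,79/4)]
3. After y ≥ 15: [(7,15) (12,15) (8,20) (7,79/4)]
4. After y ≤ 18: [(7,18) (7,15) (12,15) (48/5,18)]
5. Canonical ring: [(7,15) (12,15) (48/5,18) (7,18)]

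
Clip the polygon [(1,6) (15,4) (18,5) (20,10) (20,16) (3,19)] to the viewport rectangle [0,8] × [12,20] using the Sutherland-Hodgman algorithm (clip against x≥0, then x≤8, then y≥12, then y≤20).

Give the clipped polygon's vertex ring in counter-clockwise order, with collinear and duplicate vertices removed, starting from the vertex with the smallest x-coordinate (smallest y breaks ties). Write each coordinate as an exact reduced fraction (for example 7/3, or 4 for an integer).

Clipped polygon: [(25/13,12) (8,12) (8,308/17) (3,19)]

1. After x ≥ 0: [(1,6) (15,4) (18,5) (20,10) (20,16) (3,19)]
2. After x ≤ 8: [(1,6) (8,5) (8,308/17) (3,19)]
3. After y ≥ 12: [(25/13,12) (8,12) (8,308/17) (3,19)]
4. After y ≤ 20: [(25/13,12) (8,12) (8,308/17) (3,19)]
5. Canonical ring: [(25/13,12) (8,12) (8,308/17) (3,19)]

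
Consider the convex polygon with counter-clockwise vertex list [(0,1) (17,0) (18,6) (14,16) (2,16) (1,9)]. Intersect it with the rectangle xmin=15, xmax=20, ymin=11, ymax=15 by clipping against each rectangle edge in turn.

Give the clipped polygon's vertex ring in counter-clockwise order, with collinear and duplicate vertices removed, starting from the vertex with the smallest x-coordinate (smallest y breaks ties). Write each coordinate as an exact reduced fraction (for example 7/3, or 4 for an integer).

1. After x ≥ 15: [(15,2/17) (17,0) (18,6) (15,27/2)]
2. After x ≤ 20: [(15,2/17) (17,0) (18,6) (15,27/2)]
3. After y ≥ 11: [(15,11) (16,11) (15,27/2)]
4. After y ≤ 15: [(15,11) (16,11) (15,27/2)]
5. Canonical ring: [(15,11) (16,11) (15,27/2)]

Clipped polygon: [(15,11) (16,11) (15,27/2)]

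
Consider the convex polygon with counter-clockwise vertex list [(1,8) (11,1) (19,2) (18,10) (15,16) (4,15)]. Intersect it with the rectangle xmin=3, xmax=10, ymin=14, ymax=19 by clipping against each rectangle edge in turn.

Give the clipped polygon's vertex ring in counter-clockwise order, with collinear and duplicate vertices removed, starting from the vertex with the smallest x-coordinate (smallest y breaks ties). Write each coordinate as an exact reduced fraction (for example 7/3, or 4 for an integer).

Clipped polygon: [(25/7,14) (10,14) (10,171/11) (4,15)]

1. After x ≥ 3: [(3,38/3) (3,33/5) (11,1) (19,2) (18,10) (15,16) (4,15)]
2. After x ≤ 10: [(3,38/3) (3,33/5) (10,17/10) (10,171/11) (4,15)]
3. After y ≥ 14: [(25/7,14) (10,14) (10,171/11) (4,15)]
4. After y ≤ 19: [(25/7,14) (10,14) (10,171/11) (4,15)]
5. Canonical ring: [(25/7,14) (10,14) (10,171/11) (4,15)]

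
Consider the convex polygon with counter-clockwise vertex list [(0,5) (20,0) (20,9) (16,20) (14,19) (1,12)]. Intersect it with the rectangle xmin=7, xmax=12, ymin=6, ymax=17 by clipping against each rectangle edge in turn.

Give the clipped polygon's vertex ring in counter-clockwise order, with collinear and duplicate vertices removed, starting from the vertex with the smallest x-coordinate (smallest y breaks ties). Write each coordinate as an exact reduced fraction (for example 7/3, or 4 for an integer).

1. After x ≥ 7: [(7,13/4) (20,0) (20,9) (16,20) (14,19) (7,198/13)]
2. After x ≤ 12: [(7,13/4) (12,2) (12,233/13) (7,198/13)]
3. After y ≥ 6: [(7,6) (12,6) (12,233/13) (7,198/13)]
4. After y ≤ 17: [(7,6) (12,6) (12,17) (72/7,17) (7,198/13)]
5. Canonical ring: [(7,6) (12,6) (12,17) (72/7,17) (7,198/13)]

Clipped polygon: [(7,6) (12,6) (12,17) (72/7,17) (7,198/13)]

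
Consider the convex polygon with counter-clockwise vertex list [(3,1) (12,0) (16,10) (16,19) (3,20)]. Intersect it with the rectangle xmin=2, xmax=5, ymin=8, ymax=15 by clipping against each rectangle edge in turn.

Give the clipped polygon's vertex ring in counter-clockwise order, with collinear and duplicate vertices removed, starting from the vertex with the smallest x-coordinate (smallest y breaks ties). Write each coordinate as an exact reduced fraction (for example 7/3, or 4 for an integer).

1. After x ≥ 2: [(3,1) (12,0) (16,10) (16,19) (3,20)]
2. After x ≤ 5: [(3,1) (5,7/9) (5,258/13) (3,20)]
3. After y ≥ 8: [(3,8) (5,8) (5,258/13) (3,20)]
4. After y ≤ 15: [(3,15) (3,8) (5,8) (5,15)]
5. Canonical ring: [(3,8) (5,8) (5,15) (3,15)]

Clipped polygon: [(3,8) (5,8) (5,15) (3,15)]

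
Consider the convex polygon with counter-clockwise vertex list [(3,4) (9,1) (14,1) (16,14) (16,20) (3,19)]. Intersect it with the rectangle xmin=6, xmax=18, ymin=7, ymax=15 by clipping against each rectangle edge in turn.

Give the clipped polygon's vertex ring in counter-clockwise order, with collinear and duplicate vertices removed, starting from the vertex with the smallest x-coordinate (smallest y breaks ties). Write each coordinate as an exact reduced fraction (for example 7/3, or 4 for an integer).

1. After x ≥ 6: [(6,5/2) (9,1) (14,1) (16,14) (16,20) (6,250/13)]
2. After x ≤ 18: [(6,5/2) (9,1) (14,1) (16,14) (16,20) (6,250/13)]
3. After y ≥ 7: [(6,7) (194/13,7) (16,14) (16,20) (6,250/13)]
4. After y ≤ 15: [(6,15) (6,7) (194/13,7) (16,14) (16,15)]
5. Canonical ring: [(6,7) (194/13,7) (16,14) (16,15) (6,15)]

Clipped polygon: [(6,7) (194/13,7) (16,14) (16,15) (6,15)]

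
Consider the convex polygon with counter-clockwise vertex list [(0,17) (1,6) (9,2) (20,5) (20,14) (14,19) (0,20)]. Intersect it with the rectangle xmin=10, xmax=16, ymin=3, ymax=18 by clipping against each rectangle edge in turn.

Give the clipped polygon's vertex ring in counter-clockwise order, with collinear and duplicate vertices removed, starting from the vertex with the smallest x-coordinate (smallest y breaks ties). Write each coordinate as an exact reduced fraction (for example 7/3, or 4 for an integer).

Clipped polygon: [(10,3) (38/3,3) (16,43/11) (16,52/3) (76/5,18) (10,18)]

1. After x ≥ 10: [(10,25/11) (20,5) (20,14) (14,19) (10,135/7)]
2. After x ≤ 16: [(10,25/11) (16,43/11) (16,52/3) (14,19) (10,135/7)]
3. After y ≥ 3: [(10,3) (38/3,3) (16,43/11) (16,52/3) (14,19) (10,135/7)]
4. After y ≤ 18: [(10,18) (10,3) (38/3,3) (16,43/11) (16,52/3) (76/5,18)]
5. Canonical ring: [(10,3) (38/3,3) (16,43/11) (16,52/3) (76/5,18) (10,18)]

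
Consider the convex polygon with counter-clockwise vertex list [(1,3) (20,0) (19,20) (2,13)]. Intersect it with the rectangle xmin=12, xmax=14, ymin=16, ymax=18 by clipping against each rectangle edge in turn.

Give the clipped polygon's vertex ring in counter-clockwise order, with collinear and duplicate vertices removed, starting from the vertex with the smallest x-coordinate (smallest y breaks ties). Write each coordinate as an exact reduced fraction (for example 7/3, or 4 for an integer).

Clipped polygon: [(12,16) (14,16) (14,305/17) (12,291/17)]

1. After x ≥ 12: [(12,24/19) (20,0) (19,20) (12,291/17)]
2. After x ≤ 14: [(12,24/19) (14,18/19) (14,305/17) (12,291/17)]
3. After y ≥ 16: [(12,16) (14,16) (14,305/17) (12,291/17)]
4. After y ≤ 18: [(12,16) (14,16) (14,305/17) (12,291/17)]
5. Canonical ring: [(12,16) (14,16) (14,305/17) (12,291/17)]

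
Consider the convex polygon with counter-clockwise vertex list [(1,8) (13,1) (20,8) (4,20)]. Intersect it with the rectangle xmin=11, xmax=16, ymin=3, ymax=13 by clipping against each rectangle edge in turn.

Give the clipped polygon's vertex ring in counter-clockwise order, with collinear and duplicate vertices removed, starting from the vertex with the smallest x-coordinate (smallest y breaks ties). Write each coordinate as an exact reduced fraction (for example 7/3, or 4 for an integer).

1. After x ≥ 11: [(11,13/6) (13,1) (20,8) (11,59/4)]
2. After x ≤ 16: [(11,13/6) (13,1) (16,4) (16,11) (11,59/4)]
3. After y ≥ 3: [(11,3) (15,3) (16,4) (16,11) (11,59/4)]
4. After y ≤ 13: [(11,13) (11,3) (15,3) (16,4) (16,11) (40/3,13)]
5. Canonical ring: [(11,3) (15,3) (16,4) (16,11) (40/3,13) (11,13)]

Clipped polygon: [(11,3) (15,3) (16,4) (16,11) (40/3,13) (11,13)]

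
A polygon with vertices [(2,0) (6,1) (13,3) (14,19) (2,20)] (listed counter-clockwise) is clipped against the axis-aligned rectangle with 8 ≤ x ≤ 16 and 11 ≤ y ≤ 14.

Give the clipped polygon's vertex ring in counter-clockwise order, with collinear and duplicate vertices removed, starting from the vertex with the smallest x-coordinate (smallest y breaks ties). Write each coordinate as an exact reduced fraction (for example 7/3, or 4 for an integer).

1. After x ≥ 8: [(8,11/7) (13,3) (14,19) (8,39/2)]
2. After x ≤ 16: [(8,11/7) (13,3) (14,19) (8,39/2)]
3. After y ≥ 11: [(8,11) (27/2,11) (14,19) (8,39/2)]
4. After y ≤ 14: [(8,14) (8,11) (27/2,11) (219/16,14)]
5. Canonical ring: [(8,11) (27/2,11) (219/16,14) (8,14)]

Clipped polygon: [(8,11) (27/2,11) (219/16,14) (8,14)]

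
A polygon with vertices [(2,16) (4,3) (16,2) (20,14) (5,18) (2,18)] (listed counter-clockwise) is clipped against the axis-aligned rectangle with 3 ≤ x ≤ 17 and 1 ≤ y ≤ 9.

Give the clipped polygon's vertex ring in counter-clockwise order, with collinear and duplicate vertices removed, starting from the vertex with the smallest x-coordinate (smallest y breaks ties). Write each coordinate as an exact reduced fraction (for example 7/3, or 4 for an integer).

1. After x ≥ 3: [(3,19/2) (4,3) (16,2) (20,14) (5,18) (3,18)]
2. After x ≤ 17: [(3,19/2) (4,3) (16,2) (17,5) (17,74/5) (5,18) (3,18)]
3. After y ≥ 1: [(3,19/2) (4,3) (16,2) (17,5) (17,74/5) (5,18) (3,18)]
4. After y ≤ 9: [(40/13,9) (4,3) (16,2) (17,5) (17,9)]
5. Canonical ring: [(40/13,9) (4,3) (16,2) (17,5) (17,9)]

Clipped polygon: [(40/13,9) (4,3) (16,2) (17,5) (17,9)]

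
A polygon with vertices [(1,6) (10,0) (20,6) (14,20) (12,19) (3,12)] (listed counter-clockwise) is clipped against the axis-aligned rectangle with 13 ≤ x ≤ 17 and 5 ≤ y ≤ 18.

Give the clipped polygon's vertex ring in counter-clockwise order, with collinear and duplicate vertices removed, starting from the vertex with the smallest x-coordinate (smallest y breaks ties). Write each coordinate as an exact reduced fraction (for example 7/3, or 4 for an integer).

Clipped polygon: [(13,5) (17,5) (17,13) (104/7,18) (13,18)]

1. After x ≥ 13: [(13,9/5) (20,6) (14,20) (13,39/2)]
2. After x ≤ 17: [(13,9/5) (17,21/5) (17,13) (14,20) (13,39/2)]
3. After y ≥ 5: [(13,5) (17,5) (17,13) (14,20) (13,39/2)]
4. After y ≤ 18: [(13,18) (13,5) (17,5) (17,13) (104/7,18)]
5. Canonical ring: [(13,5) (17,5) (17,13) (104/7,18) (13,18)]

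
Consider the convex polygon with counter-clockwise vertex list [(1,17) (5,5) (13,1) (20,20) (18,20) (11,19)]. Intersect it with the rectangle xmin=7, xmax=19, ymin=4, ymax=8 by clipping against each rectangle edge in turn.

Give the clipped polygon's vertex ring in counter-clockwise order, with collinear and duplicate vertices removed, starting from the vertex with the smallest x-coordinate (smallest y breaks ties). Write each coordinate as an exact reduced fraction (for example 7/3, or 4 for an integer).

Clipped polygon: [(7,4) (268/19,4) (296/19,8) (7,8)]

1. After x ≥ 7: [(7,91/5) (7,4) (13,1) (20,20) (18,20) (11,19)]
2. After x ≤ 19: [(7,91/5) (7,4) (13,1) (19,121/7) (19,20) (18,20) (11,19)]
3. After y ≥ 4: [(7,91/5) (7,4) (7,4) (268/19,4) (19,121/7) (19,20) (18,20) (11,19)]
4. After y ≤ 8: [(7,8) (7,4) (7,4) (268/19,4) (296/19,8)]
5. Canonical ring: [(7,4) (268/19,4) (296/19,8) (7,8)]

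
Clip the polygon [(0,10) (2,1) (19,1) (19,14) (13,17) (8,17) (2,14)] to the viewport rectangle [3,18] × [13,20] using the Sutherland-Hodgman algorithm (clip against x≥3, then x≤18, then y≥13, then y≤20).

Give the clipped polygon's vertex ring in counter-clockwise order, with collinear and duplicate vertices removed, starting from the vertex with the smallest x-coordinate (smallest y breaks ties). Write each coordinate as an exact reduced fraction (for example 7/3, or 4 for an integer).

1. After x ≥ 3: [(3,1) (19,1) (19,14) (13,17) (8,17) (3,29/2)]
2. After x ≤ 18: [(3,1) (18,1) (18,29/2) (13,17) (8,17) (3,29/2)]
3. After y ≥ 13: [(3,13) (18,13) (18,29/2) (13,17) (8,17) (3,29/2)]
4. After y ≤ 20: [(3,13) (18,13) (18,29/2) (13,17) (8,17) (3,29/2)]
5. Canonical ring: [(3,13) (18,13) (18,29/2) (13,17) (8,17) (3,29/2)]

Clipped polygon: [(3,13) (18,13) (18,29/2) (13,17) (8,17) (3,29/2)]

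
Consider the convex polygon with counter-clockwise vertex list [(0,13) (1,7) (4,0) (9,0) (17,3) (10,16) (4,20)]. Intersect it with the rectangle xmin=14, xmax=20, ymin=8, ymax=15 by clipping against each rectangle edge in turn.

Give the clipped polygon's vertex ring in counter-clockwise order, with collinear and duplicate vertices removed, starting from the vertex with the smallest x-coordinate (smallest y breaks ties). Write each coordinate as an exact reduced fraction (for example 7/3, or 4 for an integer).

1. After x ≥ 14: [(14,15/8) (17,3) (14,60/7)]
2. After x ≤ 20: [(14,15/8) (17,3) (14,60/7)]
3. After y ≥ 8: [(14,8) (186/13,8) (14,60/7)]
4. After y ≤ 15: [(14,8) (186/13,8) (14,60/7)]
5. Canonical ring: [(14,8) (186/13,8) (14,60/7)]

Clipped polygon: [(14,8) (186/13,8) (14,60/7)]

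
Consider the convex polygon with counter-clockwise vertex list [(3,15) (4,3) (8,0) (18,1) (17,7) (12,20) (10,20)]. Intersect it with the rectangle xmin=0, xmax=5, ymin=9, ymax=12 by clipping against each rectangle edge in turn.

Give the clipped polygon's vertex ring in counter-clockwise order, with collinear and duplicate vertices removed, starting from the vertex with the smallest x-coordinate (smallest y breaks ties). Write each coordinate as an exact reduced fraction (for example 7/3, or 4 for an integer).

1. After x ≥ 0: [(3,15) (4,3) (8,0) (18,1) (17,7) (12,20) (10,20)]
2. After x ≤ 5: [(5,115/7) (3,15) (4,3) (5,9/4)]
3. After y ≥ 9: [(5,9) (5,115/7) (3,15) (7/2,9)]
4. After y ≤ 12: [(5,9) (5,12) (13/4,12) (7/2,9)]
5. Canonical ring: [(13/4,12) (7/2,9) (5,9) (5,12)]

Clipped polygon: [(13/4,12) (7/2,9) (5,9) (5,12)]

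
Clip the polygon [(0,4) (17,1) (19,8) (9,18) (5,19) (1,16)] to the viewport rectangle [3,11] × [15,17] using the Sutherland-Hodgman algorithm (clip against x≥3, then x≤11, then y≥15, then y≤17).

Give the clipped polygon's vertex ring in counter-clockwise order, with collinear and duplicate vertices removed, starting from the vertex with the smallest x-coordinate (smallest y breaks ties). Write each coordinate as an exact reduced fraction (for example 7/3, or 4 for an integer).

Clipped polygon: [(3,15) (11,15) (11,16) (10,17) (3,17)]

1. After x ≥ 3: [(3,59/17) (17,1) (19,8) (9,18) (5,19) (3,35/2)]
2. After x ≤ 11: [(3,59/17) (11,35/17) (11,16) (9,18) (5,19) (3,35/2)]
3. After y ≥ 15: [(3,15) (11,15) (11,16) (9,18) (5,19) (3,35/2)]
4. After y ≤ 17: [(3,17) (3,15) (11,15) (11,16) (10,17)]
5. Canonical ring: [(3,15) (11,15) (11,16) (10,17) (3,17)]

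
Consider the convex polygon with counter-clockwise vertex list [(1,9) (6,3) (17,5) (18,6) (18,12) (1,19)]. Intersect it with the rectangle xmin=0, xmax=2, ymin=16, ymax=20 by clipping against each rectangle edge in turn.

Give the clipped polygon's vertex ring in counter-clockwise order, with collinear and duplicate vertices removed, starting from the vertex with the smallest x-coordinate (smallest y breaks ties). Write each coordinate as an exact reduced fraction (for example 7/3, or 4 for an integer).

1. After x ≥ 0: [(1,9) (6,3) (17,5) (18,6) (18,12) (1,19)]
2. After x ≤ 2: [(1,9) (2,39/5) (2,316/17) (1,19)]
3. After y ≥ 16: [(1,16) (2,16) (2,316/17) (1,19)]
4. After y ≤ 20: [(1,16) (2,16) (2,316/17) (1,19)]
5. Canonical ring: [(1,16) (2,16) (2,316/17) (1,19)]

Clipped polygon: [(1,16) (2,16) (2,316/17) (1,19)]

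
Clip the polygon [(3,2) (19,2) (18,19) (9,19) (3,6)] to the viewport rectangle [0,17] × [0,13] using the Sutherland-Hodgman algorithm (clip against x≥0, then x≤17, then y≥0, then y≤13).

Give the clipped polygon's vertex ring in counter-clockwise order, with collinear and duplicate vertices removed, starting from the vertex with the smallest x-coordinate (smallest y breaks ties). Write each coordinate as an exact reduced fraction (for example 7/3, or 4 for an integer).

Clipped polygon: [(3,2) (17,2) (17,13) (81/13,13) (3,6)]

1. After x ≥ 0: [(3,2) (19,2) (18,19) (9,19) (3,6)]
2. After x ≤ 17: [(3,2) (17,2) (17,19) (9,19) (3,6)]
3. After y ≥ 0: [(3,2) (17,2) (17,19) (9,19) (3,6)]
4. After y ≤ 13: [(3,2) (17,2) (17,13) (81/13,13) (3,6)]
5. Canonical ring: [(3,2) (17,2) (17,13) (81/13,13) (3,6)]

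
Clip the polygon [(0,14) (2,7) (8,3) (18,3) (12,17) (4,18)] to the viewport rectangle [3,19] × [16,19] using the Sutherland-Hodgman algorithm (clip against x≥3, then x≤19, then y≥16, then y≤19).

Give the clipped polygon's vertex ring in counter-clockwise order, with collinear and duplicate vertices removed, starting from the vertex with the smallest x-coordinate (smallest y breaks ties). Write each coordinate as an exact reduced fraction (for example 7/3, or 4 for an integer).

Clipped polygon: [(3,16) (87/7,16) (12,17) (4,18) (3,17)]

1. After x ≥ 3: [(3,17) (3,19/3) (8,3) (18,3) (12,17) (4,18)]
2. After x ≤ 19: [(3,17) (3,19/3) (8,3) (18,3) (12,17) (4,18)]
3. After y ≥ 16: [(3,17) (3,16) (87/7,16) (12,17) (4,18)]
4. After y ≤ 19: [(3,17) (3,16) (87/7,16) (12,17) (4,18)]
5. Canonical ring: [(3,16) (87/7,16) (12,17) (4,18) (3,17)]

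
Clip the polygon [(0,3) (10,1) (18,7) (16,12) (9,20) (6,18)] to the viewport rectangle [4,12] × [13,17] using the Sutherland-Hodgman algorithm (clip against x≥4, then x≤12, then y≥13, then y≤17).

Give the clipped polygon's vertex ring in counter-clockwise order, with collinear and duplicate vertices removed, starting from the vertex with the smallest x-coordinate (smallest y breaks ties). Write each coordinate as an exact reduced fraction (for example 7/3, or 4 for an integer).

1. After x ≥ 4: [(4,13) (4,11/5) (10,1) (18,7) (16,12) (9,20) (6,18)]
2. After x ≤ 12: [(4,13) (4,11/5) (10,1) (12,5/2) (12,116/7) (9,20) (6,18)]
3. After y ≥ 13: [(4,13) (4,13) (12,13) (12,116/7) (9,20) (6,18)]
4. After y ≤ 17: [(28/5,17) (4,13) (4,13) (12,13) (12,116/7) (93/8,17)]
5. Canonical ring: [(4,13) (12,13) (12,116/7) (93/8,17) (28/5,17)]

Clipped polygon: [(4,13) (12,13) (12,116/7) (93/8,17) (28/5,17)]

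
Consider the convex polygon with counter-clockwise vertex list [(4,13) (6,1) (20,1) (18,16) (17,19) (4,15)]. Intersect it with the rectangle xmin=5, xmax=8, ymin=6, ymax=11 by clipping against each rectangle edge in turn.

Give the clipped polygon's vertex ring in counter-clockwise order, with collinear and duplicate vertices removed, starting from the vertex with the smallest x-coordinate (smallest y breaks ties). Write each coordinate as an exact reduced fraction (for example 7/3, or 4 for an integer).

1. After x ≥ 5: [(5,7) (6,1) (20,1) (18,16) (17,19) (5,199/13)]
2. After x ≤ 8: [(5,7) (6,1) (8,1) (8,211/13) (5,199/13)]
3. After y ≥ 6: [(5,7) (31/6,6) (8,6) (8,211/13) (5,199/13)]
4. After y ≤ 11: [(5,11) (5,7) (31/6,6) (8,6) (8,11)]
5. Canonical ring: [(5,7) (31/6,6) (8,6) (8,11) (5,11)]

Clipped polygon: [(5,7) (31/6,6) (8,6) (8,11) (5,11)]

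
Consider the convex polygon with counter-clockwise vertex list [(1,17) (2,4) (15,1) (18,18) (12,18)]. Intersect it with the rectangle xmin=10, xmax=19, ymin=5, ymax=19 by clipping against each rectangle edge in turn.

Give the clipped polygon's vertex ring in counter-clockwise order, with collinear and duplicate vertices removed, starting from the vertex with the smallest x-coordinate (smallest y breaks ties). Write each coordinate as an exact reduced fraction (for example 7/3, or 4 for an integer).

1. After x ≥ 10: [(10,196/11) (10,28/13) (15,1) (18,18) (12,18)]
2. After x ≤ 19: [(10,196/11) (10,28/13) (15,1) (18,18) (12,18)]
3. After y ≥ 5: [(10,196/11) (10,5) (267/17,5) (18,18) (12,18)]
4. After y ≤ 19: [(10,196/11) (10,5) (267/17,5) (18,18) (12,18)]
5. Canonical ring: [(10,5) (267/17,5) (18,18) (12,18) (10,196/11)]

Clipped polygon: [(10,5) (267/17,5) (18,18) (12,18) (10,196/11)]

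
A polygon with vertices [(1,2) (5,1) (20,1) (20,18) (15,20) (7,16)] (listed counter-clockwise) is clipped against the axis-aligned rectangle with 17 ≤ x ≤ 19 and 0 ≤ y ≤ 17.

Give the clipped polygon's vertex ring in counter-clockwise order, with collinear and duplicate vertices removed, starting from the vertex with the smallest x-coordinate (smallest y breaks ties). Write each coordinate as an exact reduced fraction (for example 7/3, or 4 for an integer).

1. After x ≥ 17: [(17,1) (20,1) (20,18) (17,96/5)]
2. After x ≤ 19: [(17,1) (19,1) (19,92/5) (17,96/5)]
3. After y ≥ 0: [(17,1) (19,1) (19,92/5) (17,96/5)]
4. After y ≤ 17: [(17,17) (17,1) (19,1) (19,17)]
5. Canonical ring: [(17,1) (19,1) (19,17) (17,17)]

Clipped polygon: [(17,1) (19,1) (19,17) (17,17)]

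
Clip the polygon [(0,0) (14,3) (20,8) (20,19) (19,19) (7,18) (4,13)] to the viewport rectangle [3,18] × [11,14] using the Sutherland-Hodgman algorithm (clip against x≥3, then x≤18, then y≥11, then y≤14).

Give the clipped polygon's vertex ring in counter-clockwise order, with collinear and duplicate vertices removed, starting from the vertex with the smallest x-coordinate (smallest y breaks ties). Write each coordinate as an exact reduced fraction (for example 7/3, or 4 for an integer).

Clipped polygon: [(44/13,11) (18,11) (18,14) (23/5,14) (4,13)]

1. After x ≥ 3: [(3,39/4) (3,9/14) (14,3) (20,8) (20,19) (19,19) (7,18) (4,13)]
2. After x ≤ 18: [(3,39/4) (3,9/14) (14,3) (18,19/3) (18,227/12) (7,18) (4,13)]
3. After y ≥ 11: [(44/13,11) (18,11) (18,227/12) (7,18) (4,13)]
4. After y ≤ 14: [(44/13,11) (18,11) (18,14) (23/5,14) (4,13)]
5. Canonical ring: [(44/13,11) (18,11) (18,14) (23/5,14) (4,13)]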